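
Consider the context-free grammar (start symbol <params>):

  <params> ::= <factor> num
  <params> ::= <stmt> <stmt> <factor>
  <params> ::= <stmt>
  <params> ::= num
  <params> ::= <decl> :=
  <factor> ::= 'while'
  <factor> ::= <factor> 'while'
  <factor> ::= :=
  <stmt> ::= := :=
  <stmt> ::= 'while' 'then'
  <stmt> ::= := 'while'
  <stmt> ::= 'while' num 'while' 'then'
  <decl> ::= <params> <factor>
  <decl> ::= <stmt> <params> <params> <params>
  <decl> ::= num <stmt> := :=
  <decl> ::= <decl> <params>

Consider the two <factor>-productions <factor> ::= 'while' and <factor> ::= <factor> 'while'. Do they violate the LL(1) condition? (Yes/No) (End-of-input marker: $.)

Yes

FIRST('while') = { 'while' } and FIRST(<factor> 'while') = { 'while', := }.
Both contain 'while', so the two alternatives are not disjoint — LL(1) conflict.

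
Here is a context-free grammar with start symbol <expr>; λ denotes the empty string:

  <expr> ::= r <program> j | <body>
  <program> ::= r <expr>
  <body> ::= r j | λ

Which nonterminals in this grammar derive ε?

Directly nullable (have an λ-production): <body>.
<expr> ::= <body> with every symbol nullable, so <expr> is nullable.
No other nonterminal has a production whose RHS symbols are all nullable.

{ <body>, <expr> }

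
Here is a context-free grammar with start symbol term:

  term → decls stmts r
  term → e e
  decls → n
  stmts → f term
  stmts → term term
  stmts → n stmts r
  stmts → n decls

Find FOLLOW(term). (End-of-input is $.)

term is the start symbol, so $ ∈ FOLLOW(term).
In stmts → f term: term is at the end, add FOLLOW(stmts) = { r }.
In stmts → term term: add FIRST(term) = { e, n }.
In stmts → term term: term is at the end, add FOLLOW(stmts) = { r }.
Union: FOLLOW(term) = { $, e, n, r }.

{ $, e, n, r }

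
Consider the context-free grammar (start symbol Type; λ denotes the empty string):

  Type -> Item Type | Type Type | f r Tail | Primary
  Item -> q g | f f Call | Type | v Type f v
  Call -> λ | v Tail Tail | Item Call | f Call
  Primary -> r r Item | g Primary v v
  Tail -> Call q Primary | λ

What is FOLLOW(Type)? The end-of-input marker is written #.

Type is the start symbol, so # ∈ FOLLOW(Type).
In Type -> Item Type: Type is at the end, add FOLLOW(Type) = { #, f, g, q, r, v }.
In Type -> Type Type: add FIRST(Type) = { f, g, q, r, v }.
In Type -> Type Type: Type is at the end, add FOLLOW(Type) = { #, f, g, q, r, v }.
In Item -> Type: Type is at the end, add FOLLOW(Item) = { #, f, g, q, r, v }.
In Item -> v Type f v: add FIRST(f v) = { f }.
Union: FOLLOW(Type) = { #, f, g, q, r, v }.

{ #, f, g, q, r, v }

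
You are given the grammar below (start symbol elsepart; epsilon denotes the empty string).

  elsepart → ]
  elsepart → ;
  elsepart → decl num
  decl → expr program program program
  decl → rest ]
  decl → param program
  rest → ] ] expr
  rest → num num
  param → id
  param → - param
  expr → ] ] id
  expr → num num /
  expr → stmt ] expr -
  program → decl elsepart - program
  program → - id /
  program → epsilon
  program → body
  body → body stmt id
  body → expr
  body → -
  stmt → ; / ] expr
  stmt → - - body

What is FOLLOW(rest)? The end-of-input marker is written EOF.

In decl → rest ]: add FIRST(]) = { ] }.
Union: FOLLOW(rest) = { ] }.

{ ] }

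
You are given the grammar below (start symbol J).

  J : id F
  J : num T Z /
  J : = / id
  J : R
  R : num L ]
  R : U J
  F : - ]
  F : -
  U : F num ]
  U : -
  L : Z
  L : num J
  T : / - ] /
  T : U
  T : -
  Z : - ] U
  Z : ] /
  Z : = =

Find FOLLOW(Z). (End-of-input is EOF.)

{ /, ] }

In J : num T Z /: add FIRST(/) = { / }.
In L : Z: Z is at the end, add FOLLOW(L) = { ] }.
Union: FOLLOW(Z) = { /, ] }.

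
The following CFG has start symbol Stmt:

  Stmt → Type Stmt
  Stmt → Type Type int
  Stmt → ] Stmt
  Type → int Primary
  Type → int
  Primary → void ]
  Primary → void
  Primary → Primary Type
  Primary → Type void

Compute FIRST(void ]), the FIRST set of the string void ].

{ void }

void is a terminal; add {void} and stop.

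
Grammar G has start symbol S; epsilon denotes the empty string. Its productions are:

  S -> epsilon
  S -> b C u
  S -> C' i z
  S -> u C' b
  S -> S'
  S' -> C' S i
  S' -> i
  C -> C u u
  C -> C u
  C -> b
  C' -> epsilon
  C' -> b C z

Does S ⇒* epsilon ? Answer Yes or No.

Yes

S has an epsilon-production, so S ⇒ epsilon.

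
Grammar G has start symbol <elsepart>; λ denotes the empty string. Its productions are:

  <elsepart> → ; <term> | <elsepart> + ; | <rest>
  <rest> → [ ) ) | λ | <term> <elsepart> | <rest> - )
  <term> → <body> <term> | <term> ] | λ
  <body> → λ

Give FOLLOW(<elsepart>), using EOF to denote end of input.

<elsepart> is the start symbol, so EOF ∈ FOLLOW(<elsepart>).
In <elsepart> → <elsepart> + ;: add FIRST(+ ;) = { + }.
In <rest> → <term> <elsepart>: <elsepart> is at the end, add FOLLOW(<rest>) = { EOF, +, - }.
Union: FOLLOW(<elsepart>) = { EOF, +, - }.

{ EOF, +, - }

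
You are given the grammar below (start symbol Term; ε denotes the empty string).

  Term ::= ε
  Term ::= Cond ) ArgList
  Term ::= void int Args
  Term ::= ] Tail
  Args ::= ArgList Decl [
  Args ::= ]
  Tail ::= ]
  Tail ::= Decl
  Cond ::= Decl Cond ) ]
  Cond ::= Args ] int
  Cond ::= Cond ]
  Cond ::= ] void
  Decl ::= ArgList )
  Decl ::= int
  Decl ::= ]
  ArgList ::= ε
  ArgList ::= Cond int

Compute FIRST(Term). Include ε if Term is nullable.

{ ), ], int, void, ε }

Term ::= ε contributes ε.
From Term ::= Cond ) ArgList: add FIRST(Cond) = { ), ], int }.
Term ::= void int Args contributes {void}.
Term ::= ] Tail contributes {]}.
Union: FIRST(Term) = { ), ], int, void, ε }.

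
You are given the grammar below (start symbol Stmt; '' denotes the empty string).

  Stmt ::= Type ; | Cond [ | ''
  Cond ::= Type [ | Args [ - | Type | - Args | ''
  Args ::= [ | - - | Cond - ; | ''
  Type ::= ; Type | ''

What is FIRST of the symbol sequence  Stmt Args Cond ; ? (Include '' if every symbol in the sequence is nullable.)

Add FIRST(Stmt)\{''} = { -, ;, [ }; Stmt is nullable, continue.
Add FIRST(Args)\{''} = { -, ;, [ }; Args is nullable, continue.
Add FIRST(Cond)\{''} = { -, ;, [ }; Cond is nullable, continue.
; is a terminal; add {;} and stop.

{ -, ;, [ }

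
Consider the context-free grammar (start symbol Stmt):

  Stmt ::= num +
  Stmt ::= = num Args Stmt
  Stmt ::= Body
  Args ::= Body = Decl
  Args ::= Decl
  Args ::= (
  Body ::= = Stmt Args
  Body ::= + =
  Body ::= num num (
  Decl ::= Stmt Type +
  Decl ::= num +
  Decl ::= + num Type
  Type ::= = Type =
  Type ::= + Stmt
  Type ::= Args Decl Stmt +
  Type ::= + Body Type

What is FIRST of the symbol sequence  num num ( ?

{ num }

num is a terminal; add {num} and stop.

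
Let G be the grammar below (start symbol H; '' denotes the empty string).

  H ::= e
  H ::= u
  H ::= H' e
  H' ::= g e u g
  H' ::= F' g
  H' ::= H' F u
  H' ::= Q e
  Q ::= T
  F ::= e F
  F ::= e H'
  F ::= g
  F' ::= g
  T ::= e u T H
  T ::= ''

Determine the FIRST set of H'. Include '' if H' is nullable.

{ e, g }

H' ::= g e u g contributes {g}.
From H' ::= F' g: add FIRST(F') = { g }.
From H' ::= H' F u: add FIRST(H') = { e, g }.
From H' ::= Q e: Q nullable, take FIRST(Q) ∪ {e} = { e }.
Union: FIRST(H') = { e, g }.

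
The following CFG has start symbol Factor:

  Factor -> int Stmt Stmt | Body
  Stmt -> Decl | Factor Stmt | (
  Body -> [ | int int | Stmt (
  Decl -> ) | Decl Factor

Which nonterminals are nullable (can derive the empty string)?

No nonterminal has an empty production or an RHS whose symbols are all nullable.

{ } (none)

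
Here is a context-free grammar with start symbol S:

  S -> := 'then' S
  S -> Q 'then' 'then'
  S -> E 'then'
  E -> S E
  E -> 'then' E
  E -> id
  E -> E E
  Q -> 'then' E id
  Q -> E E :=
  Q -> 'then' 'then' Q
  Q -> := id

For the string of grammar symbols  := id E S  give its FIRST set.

:= is a terminal; add {:=} and stop.

{ := }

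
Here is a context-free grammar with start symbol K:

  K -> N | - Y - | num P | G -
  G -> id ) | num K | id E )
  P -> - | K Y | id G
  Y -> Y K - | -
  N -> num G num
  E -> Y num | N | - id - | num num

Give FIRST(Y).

{ - }

From Y -> Y K -: add FIRST(Y) = { - }.
Y -> - contributes {-}.
Union: FIRST(Y) = { - }.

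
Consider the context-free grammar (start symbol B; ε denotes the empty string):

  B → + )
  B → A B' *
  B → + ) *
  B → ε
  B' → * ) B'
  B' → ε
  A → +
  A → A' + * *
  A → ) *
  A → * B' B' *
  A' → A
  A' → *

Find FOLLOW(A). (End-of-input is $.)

In B → A B' *: add FIRST(B' *) = { * }.
In A' → A: A is at the end, add FOLLOW(A') = { + }.
Union: FOLLOW(A) = { *, + }.

{ *, + }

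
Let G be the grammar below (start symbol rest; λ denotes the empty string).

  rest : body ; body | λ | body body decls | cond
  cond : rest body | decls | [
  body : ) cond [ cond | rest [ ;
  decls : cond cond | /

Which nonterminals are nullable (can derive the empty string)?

Directly nullable (have an λ-production): rest.
No other nonterminal has a production whose RHS symbols are all nullable.

{ rest }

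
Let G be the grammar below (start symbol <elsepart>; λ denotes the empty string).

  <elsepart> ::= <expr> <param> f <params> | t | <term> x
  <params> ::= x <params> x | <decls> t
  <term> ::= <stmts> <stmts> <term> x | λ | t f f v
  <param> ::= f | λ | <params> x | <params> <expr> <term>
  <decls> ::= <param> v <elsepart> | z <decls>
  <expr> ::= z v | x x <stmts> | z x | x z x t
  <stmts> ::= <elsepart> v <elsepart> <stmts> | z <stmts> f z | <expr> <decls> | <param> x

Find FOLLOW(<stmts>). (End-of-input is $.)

{ f, t, v, x, z }

In <term> ::= <stmts> <stmts> <term> x: add FIRST(<stmts> <term> x) = { f, t, v, x, z }.
In <term> ::= <stmts> <stmts> <term> x: add FIRST(<term> x) = { f, t, v, x, z }.
In <expr> ::= x x <stmts>: <stmts> is at the end, add FOLLOW(<expr>) = { f, t, v, x, z }.
In <stmts> ::= <elsepart> v <elsepart> <stmts>: <stmts> is at the end, add FOLLOW(<stmts>) = { f, t, v, x, z }.
In <stmts> ::= z <stmts> f z: add FIRST(f z) = { f }.
Union: FOLLOW(<stmts>) = { f, t, v, x, z }.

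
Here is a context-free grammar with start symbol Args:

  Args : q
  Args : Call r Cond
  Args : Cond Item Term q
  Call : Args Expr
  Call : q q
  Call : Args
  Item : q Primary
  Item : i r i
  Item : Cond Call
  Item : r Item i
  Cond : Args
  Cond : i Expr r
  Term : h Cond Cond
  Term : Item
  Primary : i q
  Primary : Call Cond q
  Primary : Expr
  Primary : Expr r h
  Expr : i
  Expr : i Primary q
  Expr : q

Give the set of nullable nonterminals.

No nonterminal has an empty production or an RHS whose symbols are all nullable.

{ } (none)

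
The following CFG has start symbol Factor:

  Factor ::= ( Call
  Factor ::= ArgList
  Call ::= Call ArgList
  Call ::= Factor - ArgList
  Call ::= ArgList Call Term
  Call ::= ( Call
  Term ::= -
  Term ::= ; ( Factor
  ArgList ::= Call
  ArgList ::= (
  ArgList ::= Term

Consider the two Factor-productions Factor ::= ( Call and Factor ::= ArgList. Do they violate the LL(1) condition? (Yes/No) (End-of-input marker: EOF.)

Yes

FIRST(( Call) = { ( } and FIRST(ArgList) = { (, -, ; }.
Both contain (, so the two alternatives are not disjoint — LL(1) conflict.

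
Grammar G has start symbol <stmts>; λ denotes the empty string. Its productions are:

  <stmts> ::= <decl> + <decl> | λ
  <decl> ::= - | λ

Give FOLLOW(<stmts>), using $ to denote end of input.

<stmts> is the start symbol, so $ ∈ FOLLOW(<stmts>).
Union: FOLLOW(<stmts>) = { $ }.

{ $ }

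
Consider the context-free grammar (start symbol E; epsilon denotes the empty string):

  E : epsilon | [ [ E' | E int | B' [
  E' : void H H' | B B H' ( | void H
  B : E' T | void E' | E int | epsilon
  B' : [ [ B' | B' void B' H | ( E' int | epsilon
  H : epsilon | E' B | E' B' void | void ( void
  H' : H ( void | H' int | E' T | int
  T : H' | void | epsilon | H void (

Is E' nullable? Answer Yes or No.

No

Nullable nonterminals: B, B', E, H, T.
No production of E' has an RHS whose symbols are all nullable, so E' is not nullable.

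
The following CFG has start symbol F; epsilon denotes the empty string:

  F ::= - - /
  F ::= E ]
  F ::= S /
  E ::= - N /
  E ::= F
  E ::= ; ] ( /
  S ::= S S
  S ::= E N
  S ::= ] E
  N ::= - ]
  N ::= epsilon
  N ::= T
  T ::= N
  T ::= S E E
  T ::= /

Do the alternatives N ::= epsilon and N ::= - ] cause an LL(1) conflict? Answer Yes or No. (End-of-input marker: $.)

FIRST(epsilon) = { epsilon } and FIRST(- ]) = { - }.
The first alternative is nullable and FOLLOW(N) = { -, /, ;, ] } shares - with FIRST of the second — conflict.

Yes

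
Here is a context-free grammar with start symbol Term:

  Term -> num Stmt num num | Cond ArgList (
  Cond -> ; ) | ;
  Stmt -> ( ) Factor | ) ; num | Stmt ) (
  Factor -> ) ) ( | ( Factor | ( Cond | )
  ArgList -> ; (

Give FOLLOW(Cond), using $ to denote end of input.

{ ), ;, num }

In Term -> Cond ArgList (: add FIRST(ArgList () = { ; }.
In Factor -> ( Cond: Cond is at the end, add FOLLOW(Factor) = { ), num }.
Union: FOLLOW(Cond) = { ), ;, num }.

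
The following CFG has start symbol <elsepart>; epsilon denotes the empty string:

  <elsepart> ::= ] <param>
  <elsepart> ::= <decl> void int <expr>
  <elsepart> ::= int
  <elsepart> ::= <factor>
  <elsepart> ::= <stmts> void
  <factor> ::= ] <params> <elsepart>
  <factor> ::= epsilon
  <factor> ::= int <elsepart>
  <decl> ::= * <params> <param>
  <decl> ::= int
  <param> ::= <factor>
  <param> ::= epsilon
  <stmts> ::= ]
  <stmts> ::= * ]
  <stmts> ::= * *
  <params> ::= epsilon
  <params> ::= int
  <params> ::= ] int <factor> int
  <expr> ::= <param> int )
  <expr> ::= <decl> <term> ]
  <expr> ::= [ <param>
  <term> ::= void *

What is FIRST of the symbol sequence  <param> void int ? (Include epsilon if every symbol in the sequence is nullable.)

Add FIRST(<param>)\{epsilon} = { ], int }; <param> is nullable, continue.
void is a terminal; add {void} and stop.

{ ], int, void }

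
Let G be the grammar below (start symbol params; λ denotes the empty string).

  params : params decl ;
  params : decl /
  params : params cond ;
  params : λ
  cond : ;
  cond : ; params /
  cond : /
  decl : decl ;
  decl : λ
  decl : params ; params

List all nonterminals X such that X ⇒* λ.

{ decl, params }

Directly nullable (have an λ-production): params, decl.
No other nonterminal has a production whose RHS symbols are all nullable.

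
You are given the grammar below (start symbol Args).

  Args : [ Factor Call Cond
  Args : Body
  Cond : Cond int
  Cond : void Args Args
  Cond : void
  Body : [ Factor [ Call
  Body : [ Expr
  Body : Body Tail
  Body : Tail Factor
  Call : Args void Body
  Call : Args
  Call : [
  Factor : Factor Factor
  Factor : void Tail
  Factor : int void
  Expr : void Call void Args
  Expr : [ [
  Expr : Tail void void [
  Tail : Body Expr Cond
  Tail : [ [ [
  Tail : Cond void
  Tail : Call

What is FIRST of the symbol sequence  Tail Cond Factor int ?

Add FIRST(Tail) = { [, void }; Tail is not nullable, stop.

{ [, void }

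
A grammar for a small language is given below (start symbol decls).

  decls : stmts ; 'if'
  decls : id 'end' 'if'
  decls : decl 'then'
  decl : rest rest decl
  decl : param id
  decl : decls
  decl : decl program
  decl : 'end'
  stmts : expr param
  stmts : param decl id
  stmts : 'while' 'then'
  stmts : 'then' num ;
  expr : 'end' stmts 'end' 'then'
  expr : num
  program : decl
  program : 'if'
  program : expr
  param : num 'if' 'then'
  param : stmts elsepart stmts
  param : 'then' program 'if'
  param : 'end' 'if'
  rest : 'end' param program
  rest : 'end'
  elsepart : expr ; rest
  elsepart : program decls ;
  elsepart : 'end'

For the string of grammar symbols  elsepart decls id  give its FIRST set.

{ 'end', 'if', 'then', 'while', id, num }

Add FIRST(elsepart) = { 'end', 'if', 'then', 'while', id, num }; elsepart is not nullable, stop.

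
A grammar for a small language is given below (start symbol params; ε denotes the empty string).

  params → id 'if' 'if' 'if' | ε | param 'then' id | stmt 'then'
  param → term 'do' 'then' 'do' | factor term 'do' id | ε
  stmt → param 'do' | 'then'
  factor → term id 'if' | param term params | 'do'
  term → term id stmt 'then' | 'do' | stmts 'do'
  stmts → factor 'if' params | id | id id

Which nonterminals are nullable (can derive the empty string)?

Directly nullable (have an ε-production): params, param.
No other nonterminal has a production whose RHS symbols are all nullable.

{ param, params }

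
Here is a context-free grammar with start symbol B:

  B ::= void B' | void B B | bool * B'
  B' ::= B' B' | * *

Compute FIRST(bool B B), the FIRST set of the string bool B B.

{ bool }

bool is a terminal; add {bool} and stop.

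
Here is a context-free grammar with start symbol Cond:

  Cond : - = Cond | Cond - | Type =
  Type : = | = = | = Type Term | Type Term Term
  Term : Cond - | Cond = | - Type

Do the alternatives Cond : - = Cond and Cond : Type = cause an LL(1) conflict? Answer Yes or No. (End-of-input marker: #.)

No

FIRST(- = Cond) = { - } and FIRST(Type =) = { = }.
The FIRST sets are disjoint and neither alternative is nullable — no conflict.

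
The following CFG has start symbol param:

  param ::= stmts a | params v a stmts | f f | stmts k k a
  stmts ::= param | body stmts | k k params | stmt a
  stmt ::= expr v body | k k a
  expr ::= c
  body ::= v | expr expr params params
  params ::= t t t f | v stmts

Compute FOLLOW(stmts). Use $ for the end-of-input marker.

{ $, a, c, f, k, t, v }

In param ::= stmts a: add FIRST(a) = { a }.
In param ::= params v a stmts: stmts is at the end, add FOLLOW(param) = { $, a, c, f, k, t, v }.
In param ::= stmts k k a: add FIRST(k k a) = { k }.
In stmts ::= body stmts: stmts is at the end, add FOLLOW(stmts) = { $, a, c, f, k, t, v }.
In params ::= v stmts: stmts is at the end, add FOLLOW(params) = { $, a, c, f, k, t, v }.
Union: FOLLOW(stmts) = { $, a, c, f, k, t, v }.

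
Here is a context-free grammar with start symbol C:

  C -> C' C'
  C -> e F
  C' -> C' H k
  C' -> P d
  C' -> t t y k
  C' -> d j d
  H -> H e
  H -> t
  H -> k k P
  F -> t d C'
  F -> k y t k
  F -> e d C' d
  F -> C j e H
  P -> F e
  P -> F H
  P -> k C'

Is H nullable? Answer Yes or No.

No nonterminal in this grammar is nullable.
No production of H has an RHS whose symbols are all nullable, so H is not nullable.

No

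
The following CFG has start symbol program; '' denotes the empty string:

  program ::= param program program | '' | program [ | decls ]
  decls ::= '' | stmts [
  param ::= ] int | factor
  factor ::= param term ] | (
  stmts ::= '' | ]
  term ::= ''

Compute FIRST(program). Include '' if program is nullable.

{ (, [, ], '' }

From program ::= param program program: add FIRST(param) = { (, ] }.
program ::= '' contributes ''.
From program ::= program [: program nullable, take FIRST(program) ∪ {[} = { (, [, ] }.
From program ::= decls ]: decls nullable, take FIRST(decls) ∪ {]} = { [, ] }.
Union: FIRST(program) = { (, [, ], '' }.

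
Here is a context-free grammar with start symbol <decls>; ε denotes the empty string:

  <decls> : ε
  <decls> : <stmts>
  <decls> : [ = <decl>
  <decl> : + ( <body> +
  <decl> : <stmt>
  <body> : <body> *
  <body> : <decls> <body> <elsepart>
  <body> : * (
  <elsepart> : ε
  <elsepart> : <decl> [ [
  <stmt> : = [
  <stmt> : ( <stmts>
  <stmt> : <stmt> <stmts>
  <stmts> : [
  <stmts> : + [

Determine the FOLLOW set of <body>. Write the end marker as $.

In <decl> : + ( <body> +: add FIRST(+) = { + }.
In <body> : <body> *: add FIRST(*) = { * }.
In <body> : <decls> <body> <elsepart>: add FIRST(<elsepart>)\{ε} = { (, +, = }.
  Since <elsepart> is nullable, also add FOLLOW(<body>) = { (, *, +, = }.
Union: FOLLOW(<body>) = { (, *, +, = }.

{ (, *, +, = }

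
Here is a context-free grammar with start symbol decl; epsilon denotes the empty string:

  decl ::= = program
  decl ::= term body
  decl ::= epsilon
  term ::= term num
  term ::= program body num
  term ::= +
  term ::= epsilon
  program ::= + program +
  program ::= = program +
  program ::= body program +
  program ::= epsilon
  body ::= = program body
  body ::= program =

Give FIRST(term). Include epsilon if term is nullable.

From term ::= term num: term nullable, take FIRST(term) ∪ {num} = { +, =, num }.
From term ::= program body num: program nullable, take FIRST(program) ∪ FIRST(body) = { +, = }.
term ::= + contributes {+}.
term ::= epsilon contributes epsilon.
Union: FIRST(term) = { +, =, num, epsilon }.

{ +, =, num, epsilon }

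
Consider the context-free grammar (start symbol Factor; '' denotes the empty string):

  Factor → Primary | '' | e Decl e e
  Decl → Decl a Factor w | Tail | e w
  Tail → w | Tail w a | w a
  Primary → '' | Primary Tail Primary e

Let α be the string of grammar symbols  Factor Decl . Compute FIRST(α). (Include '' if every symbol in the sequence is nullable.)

{ e, w }

Add FIRST(Factor)\{''} = { e, w }; Factor is nullable, continue.
Add FIRST(Decl) = { e, w }; Decl is not nullable, stop.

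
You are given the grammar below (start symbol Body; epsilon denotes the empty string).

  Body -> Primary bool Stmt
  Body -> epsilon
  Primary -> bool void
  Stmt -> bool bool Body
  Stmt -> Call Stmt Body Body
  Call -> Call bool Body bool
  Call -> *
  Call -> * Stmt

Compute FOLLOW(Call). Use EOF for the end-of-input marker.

{ *, bool }

In Stmt -> Call Stmt Body Body: add FIRST(Stmt Body Body) = { *, bool }.
In Call -> Call bool Body bool: add FIRST(bool Body bool) = { bool }.
Union: FOLLOW(Call) = { *, bool }.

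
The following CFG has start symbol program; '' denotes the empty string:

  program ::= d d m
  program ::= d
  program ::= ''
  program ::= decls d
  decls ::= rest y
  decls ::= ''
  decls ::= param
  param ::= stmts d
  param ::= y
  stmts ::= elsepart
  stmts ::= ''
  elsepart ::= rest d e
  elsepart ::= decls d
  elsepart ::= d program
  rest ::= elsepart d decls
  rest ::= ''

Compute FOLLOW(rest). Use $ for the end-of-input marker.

In decls ::= rest y: add FIRST(y) = { y }.
In elsepart ::= rest d e: add FIRST(d e) = { d }.
Union: FOLLOW(rest) = { d, y }.

{ d, y }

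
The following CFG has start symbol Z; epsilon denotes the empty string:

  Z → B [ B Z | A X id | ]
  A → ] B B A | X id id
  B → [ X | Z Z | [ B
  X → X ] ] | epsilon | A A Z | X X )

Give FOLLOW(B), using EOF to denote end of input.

In Z → B [ B Z: add FIRST([ B Z) = { [ }.
In Z → B [ B Z: add FIRST(Z) = { ), [, ], id }.
In A → ] B B A: add FIRST(B A) = { ), [, ], id }.
In A → ] B B A: add FIRST(A) = { ), ], id }.
In B → [ B: B is at the end, add FOLLOW(B) = { ), [, ], id }.
Union: FOLLOW(B) = { ), [, ], id }.

{ ), [, ], id }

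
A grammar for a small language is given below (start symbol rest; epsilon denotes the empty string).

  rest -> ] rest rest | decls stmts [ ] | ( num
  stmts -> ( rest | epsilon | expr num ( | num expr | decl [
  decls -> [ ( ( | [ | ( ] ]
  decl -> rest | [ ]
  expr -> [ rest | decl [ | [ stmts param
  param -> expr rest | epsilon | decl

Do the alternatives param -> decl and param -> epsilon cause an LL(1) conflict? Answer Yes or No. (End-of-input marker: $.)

Yes

FIRST(decl) = { (, [, ] } and FIRST(epsilon) = { epsilon }.
The second alternative is nullable and FOLLOW(param) = { (, [, ], num } shares ( with FIRST of the first — conflict.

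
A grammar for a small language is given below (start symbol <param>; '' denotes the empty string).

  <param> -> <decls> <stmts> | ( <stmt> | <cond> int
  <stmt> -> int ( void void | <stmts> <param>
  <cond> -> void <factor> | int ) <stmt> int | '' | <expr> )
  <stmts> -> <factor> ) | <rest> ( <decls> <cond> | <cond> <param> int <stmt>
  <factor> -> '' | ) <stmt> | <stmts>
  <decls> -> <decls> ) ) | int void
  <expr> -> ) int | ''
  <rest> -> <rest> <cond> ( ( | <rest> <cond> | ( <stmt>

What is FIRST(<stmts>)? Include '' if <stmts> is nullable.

{ (, ), int, void }

From <stmts> -> <factor> ): <factor> nullable, take FIRST(<factor>) ∪ {)} = { (, ), int, void }.
From <stmts> -> <rest> ( <decls> <cond>: add FIRST(<rest>) = { ( }.
From <stmts> -> <cond> <param> int <stmt>: <cond> nullable, take FIRST(<cond>) ∪ FIRST(<param>) = { (, ), int, void }.
Union: FIRST(<stmts>) = { (, ), int, void }.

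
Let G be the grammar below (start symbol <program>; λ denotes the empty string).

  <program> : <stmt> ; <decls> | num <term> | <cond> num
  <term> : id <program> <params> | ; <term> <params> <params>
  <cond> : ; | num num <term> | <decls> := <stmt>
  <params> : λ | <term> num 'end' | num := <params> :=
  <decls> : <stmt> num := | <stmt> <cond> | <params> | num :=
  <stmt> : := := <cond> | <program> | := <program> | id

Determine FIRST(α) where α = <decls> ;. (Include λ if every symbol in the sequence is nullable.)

Add FIRST(<decls>)\{λ} = { :=, ;, id, num }; <decls> is nullable, continue.
; is a terminal; add {;} and stop.

{ :=, ;, id, num }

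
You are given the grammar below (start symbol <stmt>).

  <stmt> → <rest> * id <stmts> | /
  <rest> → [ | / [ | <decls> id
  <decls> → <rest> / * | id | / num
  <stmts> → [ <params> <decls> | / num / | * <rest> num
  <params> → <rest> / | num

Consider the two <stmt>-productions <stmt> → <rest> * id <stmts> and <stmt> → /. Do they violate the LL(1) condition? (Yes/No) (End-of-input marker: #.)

Yes

FIRST(<rest> * id <stmts>) = { /, [, id } and FIRST(/) = { / }.
Both contain /, so the two alternatives are not disjoint — LL(1) conflict.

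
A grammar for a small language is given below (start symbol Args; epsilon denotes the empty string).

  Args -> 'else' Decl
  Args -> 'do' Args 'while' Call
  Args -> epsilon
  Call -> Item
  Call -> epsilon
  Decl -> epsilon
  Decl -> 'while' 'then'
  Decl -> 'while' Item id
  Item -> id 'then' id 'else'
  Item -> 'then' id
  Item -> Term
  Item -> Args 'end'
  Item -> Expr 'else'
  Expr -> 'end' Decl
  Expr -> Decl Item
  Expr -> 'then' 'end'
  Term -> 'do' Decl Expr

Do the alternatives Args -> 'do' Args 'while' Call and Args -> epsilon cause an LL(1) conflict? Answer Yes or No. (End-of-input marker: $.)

No

FIRST('do' Args 'while' Call) = { 'do' } and FIRST(epsilon) = { epsilon }.
The second is nullable but FOLLOW(Args) = { $, 'end', 'while' } is disjoint from FIRST of the first.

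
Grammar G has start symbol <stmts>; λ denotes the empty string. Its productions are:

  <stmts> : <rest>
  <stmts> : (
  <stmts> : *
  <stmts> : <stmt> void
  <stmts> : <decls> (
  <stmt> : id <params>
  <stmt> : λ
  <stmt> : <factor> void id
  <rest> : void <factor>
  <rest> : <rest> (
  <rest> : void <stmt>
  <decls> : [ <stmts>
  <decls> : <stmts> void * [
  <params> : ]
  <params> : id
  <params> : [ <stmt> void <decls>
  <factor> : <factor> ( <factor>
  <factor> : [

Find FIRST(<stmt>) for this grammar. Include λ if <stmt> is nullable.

{ [, id, λ }

<stmt> : id <params> contributes {id}.
<stmt> : λ contributes λ.
From <stmt> : <factor> void id: add FIRST(<factor>) = { [ }.
Union: FIRST(<stmt>) = { [, id, λ }.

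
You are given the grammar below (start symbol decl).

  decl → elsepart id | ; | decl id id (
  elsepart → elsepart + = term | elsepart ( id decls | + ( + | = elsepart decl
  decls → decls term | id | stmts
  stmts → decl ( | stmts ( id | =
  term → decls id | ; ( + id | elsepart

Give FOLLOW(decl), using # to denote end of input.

decl is the start symbol, so # ∈ FOLLOW(decl).
In decl → decl id id (: add FIRST(id id () = { id }.
In elsepart → = elsepart decl: decl is at the end, add FOLLOW(elsepart) = { (, +, ;, =, id }.
In stmts → decl (: add FIRST(() = { ( }.
Union: FOLLOW(decl) = { #, (, +, ;, =, id }.

{ #, (, +, ;, =, id }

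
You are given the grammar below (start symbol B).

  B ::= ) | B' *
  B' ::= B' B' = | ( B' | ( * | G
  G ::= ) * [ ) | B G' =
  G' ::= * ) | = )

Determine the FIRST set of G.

{ (, ) }

G ::= ) * [ ) contributes {)}.
From G ::= B G' =: add FIRST(B) = { (, ) }.
Union: FIRST(G) = { (, ) }.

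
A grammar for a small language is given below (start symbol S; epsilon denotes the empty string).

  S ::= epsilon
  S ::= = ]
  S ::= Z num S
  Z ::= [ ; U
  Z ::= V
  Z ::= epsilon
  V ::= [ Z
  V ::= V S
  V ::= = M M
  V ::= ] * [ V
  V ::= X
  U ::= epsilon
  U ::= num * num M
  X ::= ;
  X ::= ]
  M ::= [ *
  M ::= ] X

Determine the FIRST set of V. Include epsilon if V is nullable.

{ ;, =, [, ] }

V ::= [ Z contributes {[}.
From V ::= V S: add FIRST(V) = { ;, =, [, ] }.
V ::= = M M contributes {=}.
V ::= ] * [ V contributes {]}.
From V ::= X: add FIRST(X) = { ;, ] }.
Union: FIRST(V) = { ;, =, [, ] }.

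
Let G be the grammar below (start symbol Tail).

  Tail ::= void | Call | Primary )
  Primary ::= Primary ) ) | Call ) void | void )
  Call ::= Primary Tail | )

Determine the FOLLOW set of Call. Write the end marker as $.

{ $, ) }

In Tail ::= Call: Call is at the end, add FOLLOW(Tail) = { $, ) }.
In Primary ::= Call ) void: add FIRST() void) = { ) }.
Union: FOLLOW(Call) = { $, ) }.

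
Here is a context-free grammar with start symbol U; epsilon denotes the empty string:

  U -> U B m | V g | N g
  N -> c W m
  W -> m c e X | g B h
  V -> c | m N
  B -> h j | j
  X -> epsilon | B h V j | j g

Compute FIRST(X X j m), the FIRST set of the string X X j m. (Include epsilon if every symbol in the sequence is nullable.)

Add FIRST(X)\{epsilon} = { h, j }; X is nullable, continue.
Add FIRST(X)\{epsilon} = { h, j }; X is nullable, continue.
j is a terminal; add {j} and stop.

{ h, j }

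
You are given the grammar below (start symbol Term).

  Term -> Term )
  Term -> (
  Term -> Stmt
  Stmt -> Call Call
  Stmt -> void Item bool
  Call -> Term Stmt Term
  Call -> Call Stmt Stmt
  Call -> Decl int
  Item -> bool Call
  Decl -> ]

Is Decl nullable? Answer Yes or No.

No

No nonterminal in this grammar is nullable.
No production of Decl has an RHS whose symbols are all nullable, so Decl is not nullable.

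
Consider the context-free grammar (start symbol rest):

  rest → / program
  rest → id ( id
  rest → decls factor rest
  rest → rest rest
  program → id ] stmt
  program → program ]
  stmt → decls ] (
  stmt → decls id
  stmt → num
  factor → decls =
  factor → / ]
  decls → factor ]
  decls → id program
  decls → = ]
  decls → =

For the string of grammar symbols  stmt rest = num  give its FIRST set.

{ /, =, id, num }

Add FIRST(stmt) = { /, =, id, num }; stmt is not nullable, stop.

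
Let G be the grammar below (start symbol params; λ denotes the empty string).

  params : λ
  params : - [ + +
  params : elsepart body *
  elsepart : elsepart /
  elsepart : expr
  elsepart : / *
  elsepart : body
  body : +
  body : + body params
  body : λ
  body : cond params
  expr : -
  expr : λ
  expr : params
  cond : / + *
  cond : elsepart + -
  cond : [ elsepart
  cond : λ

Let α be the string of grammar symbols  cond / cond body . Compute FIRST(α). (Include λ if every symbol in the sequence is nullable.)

{ *, +, -, /, [ }

Add FIRST(cond)\{λ} = { *, +, -, /, [ }; cond is nullable, continue.
/ is a terminal; add {/} and stop.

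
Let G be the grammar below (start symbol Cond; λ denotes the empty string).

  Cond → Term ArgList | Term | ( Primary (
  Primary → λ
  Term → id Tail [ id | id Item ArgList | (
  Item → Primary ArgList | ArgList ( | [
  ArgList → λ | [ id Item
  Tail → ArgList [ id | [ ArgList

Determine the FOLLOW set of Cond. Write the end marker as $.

Cond is the start symbol, so $ ∈ FOLLOW(Cond).
Union: FOLLOW(Cond) = { $ }.

{ $ }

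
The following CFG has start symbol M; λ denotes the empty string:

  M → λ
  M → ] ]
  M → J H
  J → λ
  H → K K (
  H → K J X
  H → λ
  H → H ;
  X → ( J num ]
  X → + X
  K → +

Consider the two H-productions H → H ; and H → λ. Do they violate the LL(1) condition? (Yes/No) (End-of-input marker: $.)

FIRST(H ;) = { +, ; } and FIRST(λ) = { λ }.
The second alternative is nullable and FOLLOW(H) = { $, ; } shares ; with FIRST of the first — conflict.

Yes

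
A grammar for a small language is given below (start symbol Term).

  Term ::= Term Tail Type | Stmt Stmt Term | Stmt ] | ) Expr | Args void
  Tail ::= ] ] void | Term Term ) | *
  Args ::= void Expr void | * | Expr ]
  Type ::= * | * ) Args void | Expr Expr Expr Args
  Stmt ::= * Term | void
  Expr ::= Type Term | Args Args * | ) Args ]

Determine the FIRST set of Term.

From Term ::= Term Tail Type: add FIRST(Term) = { ), *, void }.
From Term ::= Stmt Stmt Term: add FIRST(Stmt) = { *, void }.
From Term ::= Stmt ]: add FIRST(Stmt) = { *, void }.
Term ::= ) Expr contributes {)}.
From Term ::= Args void: add FIRST(Args) = { ), *, void }.
Union: FIRST(Term) = { ), *, void }.

{ ), *, void }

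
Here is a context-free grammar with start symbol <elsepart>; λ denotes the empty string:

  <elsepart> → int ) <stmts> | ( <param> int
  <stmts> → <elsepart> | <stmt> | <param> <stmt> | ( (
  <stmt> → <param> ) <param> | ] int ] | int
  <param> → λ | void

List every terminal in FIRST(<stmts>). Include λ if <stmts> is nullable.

{ (, ), ], int, void }

From <stmts> → <elsepart>: add FIRST(<elsepart>) = { (, int }.
From <stmts> → <stmt>: add FIRST(<stmt>) = { ), ], int, void }.
From <stmts> → <param> <stmt>: <param> nullable, take FIRST(<param>) ∪ FIRST(<stmt>) = { ), ], int, void }.
<stmts> → ( ( contributes {(}.
Union: FIRST(<stmts>) = { (, ), ], int, void }.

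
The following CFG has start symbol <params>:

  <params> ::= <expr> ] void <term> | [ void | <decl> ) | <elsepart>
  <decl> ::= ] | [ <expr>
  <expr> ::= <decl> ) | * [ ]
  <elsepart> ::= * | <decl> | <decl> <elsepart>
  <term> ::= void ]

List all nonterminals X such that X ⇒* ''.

{ } (none)

No nonterminal has an empty production or an RHS whose symbols are all nullable.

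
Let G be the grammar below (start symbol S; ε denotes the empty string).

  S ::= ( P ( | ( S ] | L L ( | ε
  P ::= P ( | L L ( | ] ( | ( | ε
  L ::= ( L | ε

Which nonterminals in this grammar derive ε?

{ L, P, S }

Directly nullable (have an ε-production): S, P, L.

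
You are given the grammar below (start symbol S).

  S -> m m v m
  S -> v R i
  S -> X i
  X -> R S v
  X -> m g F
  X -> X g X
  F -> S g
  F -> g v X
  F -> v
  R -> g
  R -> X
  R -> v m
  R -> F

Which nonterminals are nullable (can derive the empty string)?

No nonterminal has an empty production or an RHS whose symbols are all nullable.

{ } (none)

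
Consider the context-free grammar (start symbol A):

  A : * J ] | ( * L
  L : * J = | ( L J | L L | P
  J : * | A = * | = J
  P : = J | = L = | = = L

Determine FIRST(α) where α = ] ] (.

{ ] }

] is a terminal; add {]} and stop.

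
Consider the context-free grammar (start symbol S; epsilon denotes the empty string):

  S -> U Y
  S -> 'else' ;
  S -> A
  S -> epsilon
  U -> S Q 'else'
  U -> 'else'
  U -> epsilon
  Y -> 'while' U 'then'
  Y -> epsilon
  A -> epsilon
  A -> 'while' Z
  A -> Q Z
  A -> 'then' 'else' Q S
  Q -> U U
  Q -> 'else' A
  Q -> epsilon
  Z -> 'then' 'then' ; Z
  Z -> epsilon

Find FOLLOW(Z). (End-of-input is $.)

{ $, 'else', 'then', 'while' }

In A -> 'while' Z: Z is at the end, add FOLLOW(A) = { $, 'else', 'then', 'while' }.
In A -> Q Z: Z is at the end, add FOLLOW(A) = { $, 'else', 'then', 'while' }.
In Z -> 'then' 'then' ; Z: Z is at the end, add FOLLOW(Z) = { $, 'else', 'then', 'while' }.
Union: FOLLOW(Z) = { $, 'else', 'then', 'while' }.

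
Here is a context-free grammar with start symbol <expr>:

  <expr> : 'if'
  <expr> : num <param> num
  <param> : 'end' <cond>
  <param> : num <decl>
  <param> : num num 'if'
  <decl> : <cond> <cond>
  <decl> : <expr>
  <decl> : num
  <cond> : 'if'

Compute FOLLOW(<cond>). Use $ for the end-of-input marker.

{ 'if', num }

In <param> : 'end' <cond>: <cond> is at the end, add FOLLOW(<param>) = { num }.
In <decl> : <cond> <cond>: add FIRST(<cond>) = { 'if' }.
In <decl> : <cond> <cond>: <cond> is at the end, add FOLLOW(<decl>) = { num }.
Union: FOLLOW(<cond>) = { 'if', num }.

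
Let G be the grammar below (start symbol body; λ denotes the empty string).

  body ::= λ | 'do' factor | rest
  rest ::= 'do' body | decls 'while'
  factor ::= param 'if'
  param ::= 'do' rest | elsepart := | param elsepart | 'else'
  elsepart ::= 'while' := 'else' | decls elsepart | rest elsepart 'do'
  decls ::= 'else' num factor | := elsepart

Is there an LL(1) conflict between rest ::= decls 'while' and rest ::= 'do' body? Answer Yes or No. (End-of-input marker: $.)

No

FIRST(decls 'while') = { 'else', := } and FIRST('do' body) = { 'do' }.
The FIRST sets are disjoint and neither alternative is nullable — no conflict.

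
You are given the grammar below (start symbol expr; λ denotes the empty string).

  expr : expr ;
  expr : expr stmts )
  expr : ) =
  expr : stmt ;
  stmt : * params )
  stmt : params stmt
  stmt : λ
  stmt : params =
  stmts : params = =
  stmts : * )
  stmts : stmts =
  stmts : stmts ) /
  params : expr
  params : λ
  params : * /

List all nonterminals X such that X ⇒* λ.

Directly nullable (have an λ-production): stmt, params.
No other nonterminal has a production whose RHS symbols are all nullable.

{ params, stmt }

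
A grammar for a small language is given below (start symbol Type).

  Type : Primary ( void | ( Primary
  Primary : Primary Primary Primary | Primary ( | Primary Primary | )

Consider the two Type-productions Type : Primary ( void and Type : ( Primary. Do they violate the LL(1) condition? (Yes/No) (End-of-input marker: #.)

FIRST(Primary ( void) = { ) } and FIRST(( Primary) = { ( }.
The FIRST sets are disjoint and neither alternative is nullable — no conflict.

No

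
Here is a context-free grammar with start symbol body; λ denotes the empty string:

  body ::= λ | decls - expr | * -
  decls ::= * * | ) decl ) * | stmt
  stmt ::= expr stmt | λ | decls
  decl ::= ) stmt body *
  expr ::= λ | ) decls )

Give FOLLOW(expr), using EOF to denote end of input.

In body ::= decls - expr: expr is at the end, add FOLLOW(body) = { EOF, * }.
In stmt ::= expr stmt: add FIRST(stmt)\{λ} = { ), * }.
  Since stmt is nullable, also add FOLLOW(stmt) = { ), *, - }.
Union: FOLLOW(expr) = { EOF, ), *, - }.

{ EOF, ), *, - }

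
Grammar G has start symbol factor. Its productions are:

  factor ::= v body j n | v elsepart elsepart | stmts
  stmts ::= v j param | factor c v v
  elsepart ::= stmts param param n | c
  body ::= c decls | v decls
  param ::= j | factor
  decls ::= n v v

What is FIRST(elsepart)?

From elsepart ::= stmts param param n: add FIRST(stmts) = { v }.
elsepart ::= c contributes {c}.
Union: FIRST(elsepart) = { c, v }.

{ c, v }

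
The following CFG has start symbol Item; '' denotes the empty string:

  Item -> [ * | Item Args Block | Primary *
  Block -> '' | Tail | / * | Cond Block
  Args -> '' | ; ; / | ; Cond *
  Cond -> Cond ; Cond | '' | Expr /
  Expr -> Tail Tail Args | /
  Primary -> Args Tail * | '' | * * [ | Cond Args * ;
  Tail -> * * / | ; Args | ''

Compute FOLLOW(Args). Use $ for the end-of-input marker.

{ $, *, /, ; }

In Item -> Item Args Block: add FIRST(Block)\{''} = { *, /, ; }.
  Since Block is nullable, also add FOLLOW(Item) = { $, *, /, ; }.
In Expr -> Tail Tail Args: Args is at the end, add FOLLOW(Expr) = { / }.
In Primary -> Args Tail *: add FIRST(Tail *) = { *, ; }.
In Primary -> Cond Args * ;: add FIRST(* ;) = { * }.
In Tail -> ; Args: Args is at the end, add FOLLOW(Tail) = { $, *, /, ; }.
Union: FOLLOW(Args) = { $, *, /, ; }.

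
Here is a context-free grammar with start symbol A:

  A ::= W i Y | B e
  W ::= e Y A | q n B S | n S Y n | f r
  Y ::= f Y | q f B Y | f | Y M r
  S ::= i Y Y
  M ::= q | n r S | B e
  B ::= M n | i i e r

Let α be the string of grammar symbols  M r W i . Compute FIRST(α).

{ i, n, q }

Add FIRST(M) = { i, n, q }; M is not nullable, stop.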